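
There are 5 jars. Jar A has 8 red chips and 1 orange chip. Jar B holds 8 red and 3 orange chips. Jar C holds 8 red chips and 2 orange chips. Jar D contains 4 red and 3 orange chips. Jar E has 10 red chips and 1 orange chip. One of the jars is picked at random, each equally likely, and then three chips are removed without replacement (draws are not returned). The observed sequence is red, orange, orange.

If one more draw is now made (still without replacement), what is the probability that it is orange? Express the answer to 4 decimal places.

0.1872

Compute the likelihood of the observed sequence for each case: P(data | jar A) = (8/9)(1/8)(0/7) = 0; P(data | jar B) = (8/11)(3/10)(2/9) = 0.048485; P(data | jar C) = (8/10)(2/9)(1/8) = 0.022222; P(data | jar D) = (4/7)(3/6)(2/5) = 0.11429; P(data | jar E) = (10/11)(1/10)(0/9) = 0.
The prior-weighted likelihoods are 1/5 · 0 = 0, 1/5 · 0.048485 = 0.009697, 1/5 · 0.022222 = 0.0044444, 1/5 · 0.11429 = 0.022857, 1/5 · 0 = 0; with total 0.036999.
Dividing through by the total gives posterior P(jar A | data) = 0, P(jar B | data) = 0.26209, P(jar C | data) = 0.12012, P(jar D | data) = 0.61778, P(jar E | data) = 0.
The predictive probability is P(orange next | data) = (1/8)(0.26209) + (0)(0.12012) + (1/4)(0.61778) = 0.18721.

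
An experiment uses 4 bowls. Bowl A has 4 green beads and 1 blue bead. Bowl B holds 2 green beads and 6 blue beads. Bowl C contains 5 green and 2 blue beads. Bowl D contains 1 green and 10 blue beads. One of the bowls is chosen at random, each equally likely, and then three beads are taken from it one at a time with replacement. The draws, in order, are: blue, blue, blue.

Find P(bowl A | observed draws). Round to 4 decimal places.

Compute the likelihood of the observed sequence for each case: P(data | bowl A) = (1/5)(1/5)(1/5) = 0.008; P(data | bowl B) = (6/8)(6/8)(6/8) = 0.42188; P(data | bowl C) = (2/7)(2/7)(2/7) = 0.023324; P(data | bowl D) = (10/11)(10/11)(10/11) = 0.75131.
Weighting by the prior gives 1/4 · 0.008 = 0.002, 1/4 · 0.42188 = 0.10547, 1/4 · 0.023324 = 0.0058309, 1/4 · 0.75131 = 0.18783; with total 0.30113.
Therefore the posterior P(bowl A | data) = (0.002) / (0.30113) = 0.0066417.

0.0066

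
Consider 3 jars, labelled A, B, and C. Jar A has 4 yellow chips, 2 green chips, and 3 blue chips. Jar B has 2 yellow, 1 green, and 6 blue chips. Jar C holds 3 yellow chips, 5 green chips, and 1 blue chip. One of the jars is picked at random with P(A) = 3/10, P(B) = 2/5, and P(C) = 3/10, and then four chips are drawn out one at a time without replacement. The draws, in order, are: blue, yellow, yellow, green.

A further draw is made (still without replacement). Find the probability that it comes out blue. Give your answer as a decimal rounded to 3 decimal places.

The likelihood of the observed sequence under each hypothesis: P(data | jar A) = (3/9)(4/8)(3/7)(2/6) = 0.02381; P(data | jar B) = (6/9)(2/8)(1/7)(1/6) = 0.0039683; P(data | jar C) = (1/9)(3/8)(2/7)(5/6) = 0.0099206.
Multiplying each by its prior: 3/10 · 0.02381 = 0.0071429, 2/5 · 0.0039683 = 0.0015873, 3/10 · 0.0099206 = 0.0029762; summing to 0.011706.
The posterior is then P(jar A | data) = 0.61017, P(jar B | data) = 0.13559, P(jar C | data) = 0.25424.
Averaging over the posterior, P(blue next | data) = (2/5)(0.61017) + (1)(0.13559) + (0)(0.25424) = 0.37966.

0.380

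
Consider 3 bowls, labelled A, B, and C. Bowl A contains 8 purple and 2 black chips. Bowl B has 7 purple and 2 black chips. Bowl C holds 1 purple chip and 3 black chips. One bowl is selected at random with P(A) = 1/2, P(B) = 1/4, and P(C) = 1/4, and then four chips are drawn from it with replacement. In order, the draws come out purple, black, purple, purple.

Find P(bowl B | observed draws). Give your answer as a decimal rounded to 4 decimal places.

0.3256

The likelihood of the observed sequence under each hypothesis: P(data | bowl A) = (8/10)(2/10)(8/10)(8/10) = 0.1024; P(data | bowl B) = (7/9)(2/9)(7/9)(7/9) = 0.10456; P(data | bowl C) = (1/4)(3/4)(1/4)(1/4) = 0.011719.
Weighting by the prior gives 1/2 · 0.1024 = 0.0512, 1/4 · 0.10456 = 0.026139, 1/4 · 0.011719 = 0.0029297; these sum to 0.080269.
Therefore the posterior P(bowl B | data) = (0.026139) / (0.080269) = 0.32565.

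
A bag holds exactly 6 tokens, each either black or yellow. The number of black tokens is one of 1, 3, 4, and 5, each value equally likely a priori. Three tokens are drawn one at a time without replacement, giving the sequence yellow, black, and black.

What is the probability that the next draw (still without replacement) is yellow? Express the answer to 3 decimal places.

0.323

Under each hypothesis, the probability of the observed sequence is: P(data | r = 1) = (5/6)(1/5)(0/4) = 0; P(data | r = 3) = (3/6)(3/5)(2/4) = 3/20; P(data | r = 4) = (2/6)(4/5)(3/4) = 1/5; P(data | r = 5) = (1/6)(5/5)(4/4) = 1/6.
The prior-weighted likelihoods are 1/4 · 0 = 0, 1/4 · 3/20 = 3/80, 1/4 · 1/5 = 1/20, 1/4 · 1/6 = 1/24; summing to 31/240.
Normalising, the posterior is P(r = 1 | data) = 0, P(r = 3 | data) = 9/31, P(r = 4 | data) = 12/31, P(r = 5 | data) = 10/31.
The predictive probability is P(yellow next | data) = (2/3)(9/31) + (1/3)(12/31) + (0)(10/31) = 10/31.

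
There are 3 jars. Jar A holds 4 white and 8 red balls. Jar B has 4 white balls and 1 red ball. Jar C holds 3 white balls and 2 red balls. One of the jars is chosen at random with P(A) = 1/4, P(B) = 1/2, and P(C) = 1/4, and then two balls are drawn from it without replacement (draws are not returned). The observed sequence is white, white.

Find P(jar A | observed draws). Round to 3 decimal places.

For each hypothesis, P(data | H) works out to: P(data | jar A) = (4/12)(3/11) = 1/11; P(data | jar B) = (4/5)(3/4) = 3/5; P(data | jar C) = (3/5)(2/4) = 3/10.
The prior-weighted likelihoods are 1/4 · 1/11 = 1/44, 1/2 · 3/5 = 3/10, 1/4 · 3/10 = 3/40; these sum to 35/88.
So P(jar A | data) = (1/44) / (35/88) = 2/35.

0.057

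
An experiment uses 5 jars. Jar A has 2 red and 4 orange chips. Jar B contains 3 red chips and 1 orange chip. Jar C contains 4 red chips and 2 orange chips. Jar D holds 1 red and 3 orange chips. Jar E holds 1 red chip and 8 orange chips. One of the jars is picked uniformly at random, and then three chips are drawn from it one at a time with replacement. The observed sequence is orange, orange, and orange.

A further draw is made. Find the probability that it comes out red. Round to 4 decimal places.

0.2163

Compute the likelihood of the observed sequence for each case: P(data | jar A) = (4/6)(4/6)(4/6) = 0.2963; P(data | jar B) = (1/4)(1/4)(1/4) = 0.015625; P(data | jar C) = (2/6)(2/6)(2/6) = 0.037037; P(data | jar D) = (3/4)(3/4)(3/4) = 0.42188; P(data | jar E) = (8/9)(8/9)(8/9) = 0.70233.
Multiplying each by its prior: 1/5 · 0.2963 = 0.059259, 1/5 · 0.015625 = 0.003125, 1/5 · 0.037037 = 0.0074074, 1/5 · 0.42188 = 0.084375, 1/5 · 0.70233 = 0.14047; with total 0.29463.
Normalising, the posterior is P(jar A | data) = 0.20113, P(jar B | data) = 0.010606, P(jar C | data) = 0.025141, P(jar D | data) = 0.28637, P(jar E | data) = 0.47675.
The predictive probability is P(red next | data) = (1/3)(0.20113) + (3/4)(0.010606) + (2/3)(0.025141) + (1/4)(0.28637) + (1/9)(0.47675) = 0.21632.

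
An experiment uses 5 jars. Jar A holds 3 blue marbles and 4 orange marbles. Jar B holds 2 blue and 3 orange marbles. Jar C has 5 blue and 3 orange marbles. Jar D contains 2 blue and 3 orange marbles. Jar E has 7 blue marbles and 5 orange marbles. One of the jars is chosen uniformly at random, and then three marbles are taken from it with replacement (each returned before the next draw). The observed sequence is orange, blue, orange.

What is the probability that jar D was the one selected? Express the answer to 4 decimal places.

0.2333

Compute the likelihood of the observed sequence for each case: P(data | jar A) = (4/7)(3/7)(4/7) = 0.13994; P(data | jar B) = (3/5)(2/5)(3/5) = 0.144; P(data | jar C) = (3/8)(5/8)(3/8) = 0.087891; P(data | jar D) = (3/5)(2/5)(3/5) = 0.144; P(data | jar E) = (5/12)(7/12)(5/12) = 0.10127.
Multiplying each by its prior: 1/5 · 0.13994 = 0.027988, 1/5 · 0.144 = 0.0288, 1/5 · 0.087891 = 0.017578, 1/5 · 0.144 = 0.0288, 1/5 · 0.10127 = 0.020255; with total 0.12342.
Therefore the posterior P(jar D | data) = (0.0288) / (0.12342) = 0.23335.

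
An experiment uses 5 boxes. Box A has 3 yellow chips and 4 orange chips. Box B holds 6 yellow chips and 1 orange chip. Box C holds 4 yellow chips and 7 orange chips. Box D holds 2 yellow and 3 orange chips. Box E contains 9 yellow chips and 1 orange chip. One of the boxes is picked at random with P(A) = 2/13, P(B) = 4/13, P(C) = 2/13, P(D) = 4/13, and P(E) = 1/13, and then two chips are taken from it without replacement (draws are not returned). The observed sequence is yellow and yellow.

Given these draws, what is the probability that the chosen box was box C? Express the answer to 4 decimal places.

0.0478

Compute the likelihood of the observed sequence for each case: P(data | box A) = (3/7)(2/6) = 0.14286; P(data | box B) = (6/7)(5/6) = 0.71429; P(data | box C) = (4/11)(3/10) = 0.10909; P(data | box D) = (2/5)(1/4) = 0.1; P(data | box E) = (9/10)(8/9) = 0.8.
Weighting by the prior gives 2/13 · 0.14286 = 0.021978, 4/13 · 0.71429 = 0.21978, 2/13 · 0.10909 = 0.016783, 4/13 · 0.1 = 0.030769, 1/13 · 0.8 = 0.061538; these sum to 0.35085.
So P(box C | data) = (0.016783) / (0.35085) = 0.047836.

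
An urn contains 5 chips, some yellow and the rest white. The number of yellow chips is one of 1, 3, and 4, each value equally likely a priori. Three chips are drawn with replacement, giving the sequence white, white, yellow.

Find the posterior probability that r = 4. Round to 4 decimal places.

Under each hypothesis, the probability of the observed sequence is: P(data | r = 1) = (4/5)(4/5)(1/5) = 16/125; P(data | r = 3) = (2/5)(2/5)(3/5) = 12/125; P(data | r = 4) = (1/5)(1/5)(4/5) = 4/125.
The prior-weighted likelihoods are 1/3 · 16/125 = 16/375, 1/3 · 12/125 = 4/125, 1/3 · 4/125 = 4/375; summing to 32/375.
Hence P(r = 4 | data) = (4/375) / (32/375) = 1/8.

0.1250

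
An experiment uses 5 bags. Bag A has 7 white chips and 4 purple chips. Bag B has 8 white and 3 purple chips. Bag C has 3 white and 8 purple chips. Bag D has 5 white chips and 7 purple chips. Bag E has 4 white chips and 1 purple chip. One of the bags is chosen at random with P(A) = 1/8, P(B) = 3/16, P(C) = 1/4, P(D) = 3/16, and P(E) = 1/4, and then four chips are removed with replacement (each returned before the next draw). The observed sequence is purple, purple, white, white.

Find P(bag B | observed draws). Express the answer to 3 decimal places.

Under each hypothesis, the probability of the observed sequence is: P(data | bag A) = (4/11)(4/11)(7/11)(7/11) = 0.053548; P(data | bag B) = (3/11)(3/11)(8/11)(8/11) = 0.039342; P(data | bag C) = (8/11)(8/11)(3/11)(3/11) = 0.039342; P(data | bag D) = (7/12)(7/12)(5/12)(5/12) = 0.059076; P(data | bag E) = (1/5)(1/5)(4/5)(4/5) = 0.0256.
Weighting by the prior gives 1/8 · 0.053548 = 0.0066935, 3/16 · 0.039342 = 0.0073765, 1/4 · 0.039342 = 0.0098354, 3/16 · 0.059076 = 0.011077, 1/4 · 0.0256 = 0.0064; these sum to 0.041382.
Therefore the posterior P(bag B | data) = (0.0073765) / (0.041382) = 0.17825.

0.178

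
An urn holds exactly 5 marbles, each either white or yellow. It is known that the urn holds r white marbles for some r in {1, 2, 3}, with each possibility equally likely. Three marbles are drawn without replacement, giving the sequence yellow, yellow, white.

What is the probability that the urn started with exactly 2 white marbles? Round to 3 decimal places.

Under each hypothesis, the probability of the observed sequence is: P(data | r = 1) = (4/5)(3/4)(1/3) = 1/5; P(data | r = 2) = (3/5)(2/4)(2/3) = 1/5; P(data | r = 3) = (2/5)(1/4)(3/3) = 1/10.
Weighting by the prior gives 1/3 · 1/5 = 1/15, 1/3 · 1/5 = 1/15, 1/3 · 1/10 = 1/30; these sum to 1/6.
By Bayes' rule, P(r = 2 | data) = (1/15) / (1/6) = 2/5.

0.400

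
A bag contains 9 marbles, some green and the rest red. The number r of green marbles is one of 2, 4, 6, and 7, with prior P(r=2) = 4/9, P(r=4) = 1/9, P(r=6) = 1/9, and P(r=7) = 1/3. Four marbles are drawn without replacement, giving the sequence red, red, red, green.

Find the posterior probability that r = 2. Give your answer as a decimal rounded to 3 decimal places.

The likelihood of the observed sequence under each hypothesis: P(data | r = 2) = (7/9)(6/8)(5/7)(2/6) = 0.13889; P(data | r = 4) = (5/9)(4/8)(3/7)(4/6) = 0.079365; P(data | r = 6) = (3/9)(2/8)(1/7)(6/6) = 0.011905; P(data | r = 7) = (2/9)(1/8)(0/7) = 0.
Multiplying each by its prior: 4/9 · 0.13889 = 0.061728, 1/9 · 0.079365 = 0.0088183, 1/9 · 0.011905 = 0.0013228, 1/3 · 0 = 0; with total 0.071869.
Hence P(r = 2 | data) = (0.061728) / (0.071869) = 0.8589.

0.859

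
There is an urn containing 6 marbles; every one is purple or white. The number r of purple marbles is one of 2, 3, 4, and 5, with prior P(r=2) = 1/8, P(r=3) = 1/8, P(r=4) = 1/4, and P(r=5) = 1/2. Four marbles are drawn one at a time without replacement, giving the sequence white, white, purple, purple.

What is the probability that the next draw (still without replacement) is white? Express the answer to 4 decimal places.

The likelihood of the observed sequence under each hypothesis: P(data | r = 2) = (4/6)(3/5)(2/4)(1/3) = 1/15; P(data | r = 3) = (3/6)(2/5)(3/4)(2/3) = 1/10; P(data | r = 4) = (2/6)(1/5)(4/4)(3/3) = 1/15; P(data | r = 5) = (1/6)(0/5) = 0.
Multiplying each by its prior: 1/8 · 1/15 = 1/120, 1/8 · 1/10 = 1/80, 1/4 · 1/15 = 1/60, 1/2 · 0 = 0; with total 3/80.
The posterior is then P(r = 2 | data) = 2/9, P(r = 3 | data) = 1/3, P(r = 4 | data) = 4/9, P(r = 5 | data) = 0.
Averaging over the posterior, P(white next | data) = (1)(2/9) + (1/2)(1/3) + (0)(4/9) = 7/18.

0.3889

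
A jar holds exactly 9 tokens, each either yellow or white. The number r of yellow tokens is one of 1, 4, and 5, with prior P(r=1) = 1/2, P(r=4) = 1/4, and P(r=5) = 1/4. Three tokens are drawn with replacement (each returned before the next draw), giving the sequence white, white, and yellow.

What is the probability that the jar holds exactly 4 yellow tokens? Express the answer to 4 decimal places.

The likelihood of the observed sequence under each hypothesis: P(data | r = 1) = (8/9)(8/9)(1/9) = 64/729; P(data | r = 4) = (5/9)(5/9)(4/9) = 100/729; P(data | r = 5) = (4/9)(4/9)(5/9) = 80/729.
Multiplying each by its prior: 1/2 · 64/729 = 32/729, 1/4 · 100/729 = 25/729, 1/4 · 80/729 = 20/729; summing to 77/729.
Therefore the posterior P(r = 4 | data) = (25/729) / (77/729) = 25/77.

0.3247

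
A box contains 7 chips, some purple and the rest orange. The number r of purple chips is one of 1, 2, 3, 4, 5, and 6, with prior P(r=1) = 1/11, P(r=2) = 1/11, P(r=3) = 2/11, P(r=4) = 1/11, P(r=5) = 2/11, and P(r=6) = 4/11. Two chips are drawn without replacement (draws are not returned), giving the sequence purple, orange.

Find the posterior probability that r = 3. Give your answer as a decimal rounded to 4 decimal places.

Under each hypothesis, the probability of the observed sequence is: P(data | r = 1) = (1/7)(6/6) = 1/7; P(data | r = 2) = (2/7)(5/6) = 5/21; P(data | r = 3) = (3/7)(4/6) = 2/7; P(data | r = 4) = (4/7)(3/6) = 2/7; P(data | r = 5) = (5/7)(2/6) = 5/21; P(data | r = 6) = (6/7)(1/6) = 1/7.
Weighting by the prior gives 1/11 · 1/7 = 1/77, 1/11 · 5/21 = 5/231, 2/11 · 2/7 = 4/77, 1/11 · 2/7 = 2/77, 2/11 · 5/21 = 10/231, 4/11 · 1/7 = 4/77; summing to 16/77.
Therefore the posterior P(r = 3 | data) = (4/77) / (16/77) = 1/4.

0.2500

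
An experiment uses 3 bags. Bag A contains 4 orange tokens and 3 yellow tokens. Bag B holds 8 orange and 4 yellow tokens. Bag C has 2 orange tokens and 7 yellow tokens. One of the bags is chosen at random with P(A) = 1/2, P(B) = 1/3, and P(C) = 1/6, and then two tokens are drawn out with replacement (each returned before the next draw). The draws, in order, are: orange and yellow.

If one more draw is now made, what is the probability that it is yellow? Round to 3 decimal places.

0.442

Compute the likelihood of the observed sequence for each case: P(data | bag A) = (4/7)(3/7) = 0.2449; P(data | bag B) = (8/12)(4/12) = 0.22222; P(data | bag C) = (2/9)(7/9) = 0.17284.
The prior-weighted likelihoods are 1/2 · 0.2449 = 0.12245, 1/3 · 0.22222 = 0.074074, 1/6 · 0.17284 = 0.028807; with total 0.22533.
The posterior is then P(bag A | data) = 0.54342, P(bag B | data) = 0.32874, P(bag C | data) = 0.12784.
Averaging over the posterior, P(yellow next | data) = (3/7)(0.54342) + (1/3)(0.32874) + (7/9)(0.12784) = 0.44191.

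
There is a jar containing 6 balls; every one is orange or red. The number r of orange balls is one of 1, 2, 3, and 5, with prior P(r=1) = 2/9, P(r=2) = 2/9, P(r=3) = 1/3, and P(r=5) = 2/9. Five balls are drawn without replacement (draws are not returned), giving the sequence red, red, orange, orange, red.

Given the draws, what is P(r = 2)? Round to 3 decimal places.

Under each hypothesis, the probability of the observed sequence is: P(data | r = 1) = (5/6)(4/5)(1/4)(0/3) = 0; P(data | r = 2) = (4/6)(3/5)(2/4)(1/3)(2/2) = 1/15; P(data | r = 3) = (3/6)(2/5)(3/4)(2/3)(1/2) = 1/20; P(data | r = 5) = (1/6)(0/5) = 0.
The prior-weighted likelihoods are 2/9 · 0 = 0, 2/9 · 1/15 = 2/135, 1/3 · 1/20 = 1/60, 2/9 · 0 = 0; these sum to 17/540.
So P(r = 2 | data) = (2/135) / (17/540) = 8/17.

0.471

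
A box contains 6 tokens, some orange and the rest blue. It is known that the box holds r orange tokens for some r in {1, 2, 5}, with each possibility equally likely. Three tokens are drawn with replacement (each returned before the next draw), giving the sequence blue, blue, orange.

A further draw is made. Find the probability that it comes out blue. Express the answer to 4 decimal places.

0.6935

The likelihood of the observed sequence under each hypothesis: P(data | r = 1) = (5/6)(5/6)(1/6) = 25/216; P(data | r = 2) = (4/6)(4/6)(2/6) = 4/27; P(data | r = 5) = (1/6)(1/6)(5/6) = 5/216.
The prior-weighted likelihoods are 1/3 · 25/216 = 25/648, 1/3 · 4/27 = 4/81, 1/3 · 5/216 = 5/648; summing to 31/324.
The posterior is then P(r = 1 | data) = 25/62, P(r = 2 | data) = 16/31, P(r = 5 | data) = 5/62.
So P(blue next | data) = Σ P(blue next | H) P(H | data) = (5/6)(25/62) + (2/3)(16/31) + (1/6)(5/62) = 43/62.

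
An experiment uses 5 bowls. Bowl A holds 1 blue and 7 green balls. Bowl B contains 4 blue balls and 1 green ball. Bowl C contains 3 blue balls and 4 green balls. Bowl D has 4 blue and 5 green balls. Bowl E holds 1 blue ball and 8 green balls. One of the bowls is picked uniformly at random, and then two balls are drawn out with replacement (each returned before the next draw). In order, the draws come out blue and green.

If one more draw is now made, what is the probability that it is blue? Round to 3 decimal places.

0.427

The likelihood of the observed sequence under each hypothesis: P(data | bowl A) = (1/8)(7/8) = 0.10938; P(data | bowl B) = (4/5)(1/5) = 0.16; P(data | bowl C) = (3/7)(4/7) = 0.2449; P(data | bowl D) = (4/9)(5/9) = 0.24691; P(data | bowl E) = (1/9)(8/9) = 0.098765.
Multiplying each by its prior: 1/5 · 0.10938 = 0.021875, 1/5 · 0.16 = 0.032, 1/5 · 0.2449 = 0.04898, 1/5 · 0.24691 = 0.049383, 1/5 · 0.098765 = 0.019753; summing to 0.17199.
The posterior is then P(bowl A | data) = 0.12719, P(bowl B | data) = 0.18606, P(bowl C | data) = 0.28478, P(bowl D | data) = 0.28712, P(bowl E | data) = 0.11485.
The predictive probability is P(blue next | data) = (1/8)(0.12719) + (4/5)(0.18606) + (3/7)(0.28478) + (4/9)(0.28712) + (1/9)(0.11485) = 0.42717.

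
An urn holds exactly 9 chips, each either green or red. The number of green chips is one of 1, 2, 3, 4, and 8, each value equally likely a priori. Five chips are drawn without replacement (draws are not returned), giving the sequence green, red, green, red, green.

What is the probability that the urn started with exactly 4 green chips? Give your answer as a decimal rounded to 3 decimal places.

Under each hypothesis, the probability of the observed sequence is: P(data | r = 1) = (1/9)(8/8)(0/7) = 0; P(data | r = 2) = (2/9)(7/8)(1/7)(6/6)(0/5) = 0; P(data | r = 3) = (3/9)(6/8)(2/7)(5/6)(1/5) = 0.011905; P(data | r = 4) = (4/9)(5/8)(3/7)(4/6)(2/5) = 0.031746; P(data | r = 8) = (8/9)(1/8)(7/7)(0/6) = 0.
The prior-weighted likelihoods are 1/5 · 0 = 0, 1/5 · 0 = 0, 1/5 · 0.011905 = 0.002381, 1/5 · 0.031746 = 0.0063492, 1/5 · 0 = 0; summing to 0.0087302.
Therefore the posterior P(r = 4 | data) = (0.0063492) / (0.0087302) = 0.72727.

0.727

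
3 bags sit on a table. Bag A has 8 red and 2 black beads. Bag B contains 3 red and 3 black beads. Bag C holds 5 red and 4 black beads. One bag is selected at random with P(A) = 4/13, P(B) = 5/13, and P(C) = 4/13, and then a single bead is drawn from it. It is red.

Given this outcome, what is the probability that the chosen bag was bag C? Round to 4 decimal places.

The likelihood of this draw under each hypothesis: P(data | bag A) = (8/10) = 0.8; P(data | bag B) = (3/6) = 0.5; P(data | bag C) = (5/9) = 0.55556.
Weighting by the prior gives 4/13 · 0.8 = 0.24615, 5/13 · 0.5 = 0.19231, 4/13 · 0.55556 = 0.17094; with total 0.6094.
By Bayes' rule, P(bag C | data) = (0.17094) / (0.6094) = 0.2805.

0.2805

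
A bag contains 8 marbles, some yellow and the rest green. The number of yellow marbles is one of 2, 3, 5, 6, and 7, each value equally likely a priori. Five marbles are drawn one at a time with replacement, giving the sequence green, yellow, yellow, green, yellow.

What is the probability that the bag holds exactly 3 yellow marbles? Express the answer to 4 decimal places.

For each hypothesis, P(data | H) works out to: P(data | r = 2) = (6/8)(2/8)(2/8)(6/8)(2/8) = 0.0087891; P(data | r = 3) = (5/8)(3/8)(3/8)(5/8)(3/8) = 0.020599; P(data | r = 5) = (3/8)(5/8)(5/8)(3/8)(5/8) = 0.034332; P(data | r = 6) = (2/8)(6/8)(6/8)(2/8)(6/8) = 0.026367; P(data | r = 7) = (1/8)(7/8)(7/8)(1/8)(7/8) = 0.010468.
Weighting by the prior gives 1/5 · 0.0087891 = 0.0017578, 1/5 · 0.020599 = 0.0041199, 1/5 · 0.034332 = 0.0068665, 1/5 · 0.026367 = 0.0052734, 1/5 · 0.010468 = 0.0020935; these sum to 0.020111.
So P(r = 3 | data) = (0.0041199) / (0.020111) = 0.20486.

0.2049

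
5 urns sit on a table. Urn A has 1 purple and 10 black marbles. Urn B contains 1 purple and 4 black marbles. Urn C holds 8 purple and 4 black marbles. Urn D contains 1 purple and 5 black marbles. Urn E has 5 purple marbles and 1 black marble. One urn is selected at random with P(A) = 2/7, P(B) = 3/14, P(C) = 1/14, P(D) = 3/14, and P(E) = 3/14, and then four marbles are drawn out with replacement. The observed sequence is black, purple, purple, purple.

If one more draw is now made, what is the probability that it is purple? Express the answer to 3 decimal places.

Compute the likelihood of the observed sequence for each case: P(data | urn A) = (10/11)(1/11)(1/11)(1/11) = 0.00068301; P(data | urn B) = (4/5)(1/5)(1/5)(1/5) = 0.0064; P(data | urn C) = (4/12)(8/12)(8/12)(8/12) = 0.098765; P(data | urn D) = (5/6)(1/6)(1/6)(1/6) = 0.003858; P(data | urn E) = (1/6)(5/6)(5/6)(5/6) = 0.096451.
Multiplying each by its prior: 2/7 · 0.00068301 = 0.00019515, 3/14 · 0.0064 = 0.0013714, 1/14 · 0.098765 = 0.0070547, 3/14 · 0.003858 = 0.00082672, 3/14 · 0.096451 = 0.020668; summing to 0.030116.
The posterior is then P(urn A | data) = 0.0064798, P(urn B | data) = 0.045538, P(urn C | data) = 0.23425, P(urn D | data) = 0.027451, P(urn E | data) = 0.68628.
So P(purple next | data) = Σ P(purple next | H) P(H | data) = (1/11)(0.0064798) + (1/5)(0.045538) + (2/3)(0.23425) + (1/6)(0.027451) + (5/6)(0.68628) = 0.74234.

0.742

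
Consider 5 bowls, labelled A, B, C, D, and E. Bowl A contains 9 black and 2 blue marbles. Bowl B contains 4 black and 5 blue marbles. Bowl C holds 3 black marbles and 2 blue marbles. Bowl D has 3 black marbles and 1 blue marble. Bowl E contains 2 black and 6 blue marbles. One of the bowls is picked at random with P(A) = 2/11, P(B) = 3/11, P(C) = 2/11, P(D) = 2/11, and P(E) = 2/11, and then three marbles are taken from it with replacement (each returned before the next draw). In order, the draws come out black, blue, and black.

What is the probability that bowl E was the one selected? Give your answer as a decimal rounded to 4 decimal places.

0.0759

The likelihood of the observed sequence under each hypothesis: P(data | bowl A) = (9/11)(2/11)(9/11) = 0.12171; P(data | bowl B) = (4/9)(5/9)(4/9) = 0.10974; P(data | bowl C) = (3/5)(2/5)(3/5) = 0.144; P(data | bowl D) = (3/4)(1/4)(3/4) = 0.14062; P(data | bowl E) = (2/8)(6/8)(2/8) = 0.046875.
Weighting by the prior gives 2/11 · 0.12171 = 0.02213, 3/11 · 0.10974 = 0.029929, 2/11 · 0.144 = 0.026182, 2/11 · 0.14062 = 0.025568, 2/11 · 0.046875 = 0.0085227; summing to 0.11233.
By Bayes' rule, P(bowl E | data) = (0.0085227) / (0.11233) = 0.075871.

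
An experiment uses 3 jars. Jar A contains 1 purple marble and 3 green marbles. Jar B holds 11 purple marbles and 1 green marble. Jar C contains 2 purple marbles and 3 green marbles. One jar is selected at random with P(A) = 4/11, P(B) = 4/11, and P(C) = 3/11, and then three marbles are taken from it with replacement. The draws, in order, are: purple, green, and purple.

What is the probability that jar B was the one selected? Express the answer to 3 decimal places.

Under each hypothesis, the probability of the observed sequence is: P(data | jar A) = (1/4)(3/4)(1/4) = 0.046875; P(data | jar B) = (11/12)(1/12)(11/12) = 0.070023; P(data | jar C) = (2/5)(3/5)(2/5) = 0.096.
The prior-weighted likelihoods are 4/11 · 0.046875 = 0.017045, 4/11 · 0.070023 = 0.025463, 3/11 · 0.096 = 0.026182; summing to 0.06869.
By Bayes' rule, P(jar B | data) = (0.025463) / (0.06869) = 0.37069.

0.371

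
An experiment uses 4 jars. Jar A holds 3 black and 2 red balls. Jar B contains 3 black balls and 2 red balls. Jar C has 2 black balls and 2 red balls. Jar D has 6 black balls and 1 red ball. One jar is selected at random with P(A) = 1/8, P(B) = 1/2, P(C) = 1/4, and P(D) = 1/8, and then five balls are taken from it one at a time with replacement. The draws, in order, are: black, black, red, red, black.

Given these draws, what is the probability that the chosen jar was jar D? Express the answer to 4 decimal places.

0.0518

Under each hypothesis, the probability of the observed sequence is: P(data | jar A) = (3/5)(3/5)(2/5)(2/5)(3/5) = 0.03456; P(data | jar B) = (3/5)(3/5)(2/5)(2/5)(3/5) = 0.03456; P(data | jar C) = (2/4)(2/4)(2/4)(2/4)(2/4) = 0.03125; P(data | jar D) = (6/7)(6/7)(1/7)(1/7)(6/7) = 0.012852.
Multiplying each by its prior: 1/8 · 0.03456 = 0.00432, 1/2 · 0.03456 = 0.01728, 1/4 · 0.03125 = 0.0078125, 1/8 · 0.012852 = 0.0016065; summing to 0.031019.
Hence P(jar D | data) = (0.0016065) / (0.031019) = 0.05179.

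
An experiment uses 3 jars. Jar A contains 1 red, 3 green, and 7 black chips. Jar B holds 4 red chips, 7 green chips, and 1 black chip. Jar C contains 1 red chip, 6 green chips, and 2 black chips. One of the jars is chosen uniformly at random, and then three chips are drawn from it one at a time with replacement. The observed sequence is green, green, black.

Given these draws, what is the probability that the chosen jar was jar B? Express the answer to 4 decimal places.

0.1625

Compute the likelihood of the observed sequence for each case: P(data | jar A) = (3/11)(3/11)(7/11) = 0.047333; P(data | jar B) = (7/12)(7/12)(1/12) = 0.028356; P(data | jar C) = (6/9)(6/9)(2/9) = 0.098765.
The prior-weighted likelihoods are 1/3 · 0.047333 = 0.015778, 1/3 · 0.028356 = 0.0094522, 1/3 · 0.098765 = 0.032922; with total 0.058152.
So P(jar B | data) = (0.0094522) / (0.058152) = 0.16254.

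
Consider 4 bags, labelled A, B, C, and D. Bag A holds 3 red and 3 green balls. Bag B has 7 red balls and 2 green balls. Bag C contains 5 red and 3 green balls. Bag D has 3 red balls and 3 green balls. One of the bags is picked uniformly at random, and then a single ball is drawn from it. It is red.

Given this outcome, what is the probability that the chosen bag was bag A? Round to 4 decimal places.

0.2081

The likelihood of this draw under each hypothesis: P(data | bag A) = (3/6) = 1/2; P(data | bag B) = (7/9) = 7/9; P(data | bag C) = (5/8) = 5/8; P(data | bag D) = (3/6) = 1/2.
Multiplying each by its prior: 1/4 · 1/2 = 1/8, 1/4 · 7/9 = 7/36, 1/4 · 5/8 = 5/32, 1/4 · 1/2 = 1/8; summing to 173/288.
Hence P(bag A | data) = (1/8) / (173/288) = 36/173.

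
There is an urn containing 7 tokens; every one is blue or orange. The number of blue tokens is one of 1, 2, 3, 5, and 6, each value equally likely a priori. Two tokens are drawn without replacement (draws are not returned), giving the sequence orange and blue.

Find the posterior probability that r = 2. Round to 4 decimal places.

0.2273

The likelihood of the observed sequence under each hypothesis: P(data | r = 1) = (6/7)(1/6) = 1/7; P(data | r = 2) = (5/7)(2/6) = 5/21; P(data | r = 3) = (4/7)(3/6) = 2/7; P(data | r = 5) = (2/7)(5/6) = 5/21; P(data | r = 6) = (1/7)(6/6) = 1/7.
Weighting by the prior gives 1/5 · 1/7 = 1/35, 1/5 · 5/21 = 1/21, 1/5 · 2/7 = 2/35, 1/5 · 5/21 = 1/21, 1/5 · 1/7 = 1/35; summing to 22/105.
Therefore the posterior P(r = 2 | data) = (1/21) / (22/105) = 5/22.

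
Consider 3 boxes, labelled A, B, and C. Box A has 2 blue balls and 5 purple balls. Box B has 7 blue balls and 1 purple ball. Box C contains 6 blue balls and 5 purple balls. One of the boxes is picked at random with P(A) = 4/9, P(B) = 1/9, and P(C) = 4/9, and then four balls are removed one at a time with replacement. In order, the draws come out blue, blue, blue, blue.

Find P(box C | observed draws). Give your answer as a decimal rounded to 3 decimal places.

0.366

The likelihood of the observed sequence under each hypothesis: P(data | box A) = (2/7)(2/7)(2/7)(2/7) = 0.0066639; P(data | box B) = (7/8)(7/8)(7/8)(7/8) = 0.58618; P(data | box C) = (6/11)(6/11)(6/11)(6/11) = 0.088519.
Multiplying each by its prior: 4/9 · 0.0066639 = 0.0029617, 1/9 · 0.58618 = 0.065131, 4/9 · 0.088519 = 0.039342; with total 0.10743.
By Bayes' rule, P(box C | data) = (0.039342) / (0.10743) = 0.36619.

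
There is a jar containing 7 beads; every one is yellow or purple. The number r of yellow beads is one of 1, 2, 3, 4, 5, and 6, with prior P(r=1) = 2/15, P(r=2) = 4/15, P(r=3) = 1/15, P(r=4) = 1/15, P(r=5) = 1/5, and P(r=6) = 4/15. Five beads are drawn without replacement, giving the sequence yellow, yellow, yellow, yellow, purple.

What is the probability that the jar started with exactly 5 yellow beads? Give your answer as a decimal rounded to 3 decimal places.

0.323

Under each hypothesis, the probability of the observed sequence is: P(data | r = 1) = (1/7)(0/6) = 0; P(data | r = 2) = (2/7)(1/6)(0/5) = 0; P(data | r = 3) = (3/7)(2/6)(1/5)(0/4) = 0; P(data | r = 4) = (4/7)(3/6)(2/5)(1/4)(3/3) = 1/35; P(data | r = 5) = (5/7)(4/6)(3/5)(2/4)(2/3) = 2/21; P(data | r = 6) = (6/7)(5/6)(4/5)(3/4)(1/3) = 1/7.
Multiplying each by its prior: 2/15 · 0 = 0, 4/15 · 0 = 0, 1/15 · 0 = 0, 1/15 · 1/35 = 1/525, 1/5 · 2/21 = 2/105, 4/15 · 1/7 = 4/105; these sum to 31/525.
By Bayes' rule, P(r = 5 | data) = (2/105) / (31/525) = 10/31.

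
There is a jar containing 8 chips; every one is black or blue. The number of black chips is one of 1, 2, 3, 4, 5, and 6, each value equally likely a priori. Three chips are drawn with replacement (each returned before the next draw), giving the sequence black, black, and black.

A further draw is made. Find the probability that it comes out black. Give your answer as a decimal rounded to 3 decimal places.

0.645

Under each hypothesis, the probability of the observed sequence is: P(data | r = 1) = (1/8)(1/8)(1/8) = 0.0019531; P(data | r = 2) = (2/8)(2/8)(2/8) = 0.015625; P(data | r = 3) = (3/8)(3/8)(3/8) = 0.052734; P(data | r = 4) = (4/8)(4/8)(4/8) = 0.125; P(data | r = 5) = (5/8)(5/8)(5/8) = 0.24414; P(data | r = 6) = (6/8)(6/8)(6/8) = 0.42188.
Multiplying each by its prior: 1/6 · 0.0019531 = 0.00032552, 1/6 · 0.015625 = 0.0026042, 1/6 · 0.052734 = 0.0087891, 1/6 · 0.125 = 0.020833, 1/6 · 0.24414 = 0.04069, 1/6 · 0.42188 = 0.070312; summing to 0.14355.
Dividing through by the total gives posterior P(r = 1 | data) = 0.0022676, P(r = 2 | data) = 0.018141, P(r = 3 | data) = 0.061224, P(r = 4 | data) = 0.14512, P(r = 5 | data) = 0.28345, P(r = 6 | data) = 0.4898.
So P(black next | data) = Σ P(black next | H) P(H | data) = (1/8)(0.0022676) + (1/4)(0.018141) + (3/8)(0.061224) + (1/2)(0.14512) + (5/8)(0.28345) + (3/4)(0.4898) = 0.64484.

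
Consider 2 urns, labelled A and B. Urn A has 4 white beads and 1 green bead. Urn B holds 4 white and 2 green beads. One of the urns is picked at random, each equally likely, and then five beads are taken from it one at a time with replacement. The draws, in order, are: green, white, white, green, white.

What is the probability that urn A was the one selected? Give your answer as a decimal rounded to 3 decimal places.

0.384

For each hypothesis, P(data | H) works out to: P(data | urn A) = (1/5)(4/5)(4/5)(1/5)(4/5) = 0.02048; P(data | urn B) = (2/6)(4/6)(4/6)(2/6)(4/6) = 0.032922.
The prior-weighted likelihoods are 1/2 · 0.02048 = 0.01024, 1/2 · 0.032922 = 0.016461; these sum to 0.026701.
Hence P(urn A | data) = (0.01024) / (0.026701) = 0.38351.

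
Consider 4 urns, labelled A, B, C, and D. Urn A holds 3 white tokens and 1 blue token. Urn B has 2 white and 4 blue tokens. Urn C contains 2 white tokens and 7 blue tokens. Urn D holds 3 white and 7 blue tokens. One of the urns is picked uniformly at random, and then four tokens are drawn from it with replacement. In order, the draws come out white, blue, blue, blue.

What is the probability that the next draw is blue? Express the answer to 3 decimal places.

0.699

Under each hypothesis, the probability of the observed sequence is: P(data | urn A) = (3/4)(1/4)(1/4)(1/4) = 0.011719; P(data | urn B) = (2/6)(4/6)(4/6)(4/6) = 0.098765; P(data | urn C) = (2/9)(7/9)(7/9)(7/9) = 0.10456; P(data | urn D) = (3/10)(7/10)(7/10)(7/10) = 0.1029.
The prior-weighted likelihoods are 1/4 · 0.011719 = 0.0029297, 1/4 · 0.098765 = 0.024691, 1/4 · 0.10456 = 0.026139, 1/4 · 0.1029 = 0.025725; summing to 0.079485.
Normalising, the posterior is P(urn A | data) = 0.036858, P(urn B | data) = 0.31064, P(urn C | data) = 0.32886, P(urn D | data) = 0.32364.
Averaging over the posterior, P(blue next | data) = (1/4)(0.036858) + (2/3)(0.31064) + (7/9)(0.32886) + (7/10)(0.32364) = 0.69864.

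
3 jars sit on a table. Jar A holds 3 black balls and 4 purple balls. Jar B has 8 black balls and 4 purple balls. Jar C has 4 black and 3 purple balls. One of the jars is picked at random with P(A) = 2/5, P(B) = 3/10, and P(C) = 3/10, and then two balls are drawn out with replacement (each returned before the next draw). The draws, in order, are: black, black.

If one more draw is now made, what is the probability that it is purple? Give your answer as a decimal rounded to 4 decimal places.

Under each hypothesis, the probability of the observed sequence is: P(data | jar A) = (3/7)(3/7) = 9/49; P(data | jar B) = (8/12)(8/12) = 4/9; P(data | jar C) = (4/7)(4/7) = 16/49.
Weighting by the prior gives 2/5 · 9/49 = 18/245, 3/10 · 4/9 = 2/15, 3/10 · 16/49 = 24/245; these sum to 32/105.
Dividing through by the total gives posterior P(jar A | data) = 0.24107, P(jar B | data) = 0.4375, P(jar C | data) = 0.32143.
The predictive probability is P(purple next | data) = (4/7)(0.24107) + (1/3)(0.4375) + (3/7)(0.32143) = 0.42134.

0.4213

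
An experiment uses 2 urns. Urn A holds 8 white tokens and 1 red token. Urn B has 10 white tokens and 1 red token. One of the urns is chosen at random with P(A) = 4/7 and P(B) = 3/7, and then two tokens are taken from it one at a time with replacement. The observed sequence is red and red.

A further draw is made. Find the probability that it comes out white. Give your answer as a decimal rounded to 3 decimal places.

The likelihood of the observed sequence under each hypothesis: P(data | urn A) = (1/9)(1/9) = 0.012346; P(data | urn B) = (1/11)(1/11) = 0.0082645.
Multiplying each by its prior: 4/7 · 0.012346 = 0.0070547, 3/7 · 0.0082645 = 0.0035419; with total 0.010597.
Dividing through by the total gives posterior P(urn A | data) = 0.66575, P(urn B | data) = 0.33425.
The predictive probability is P(white next | data) = (8/9)(0.66575) + (10/11)(0.33425) = 0.89564.

0.896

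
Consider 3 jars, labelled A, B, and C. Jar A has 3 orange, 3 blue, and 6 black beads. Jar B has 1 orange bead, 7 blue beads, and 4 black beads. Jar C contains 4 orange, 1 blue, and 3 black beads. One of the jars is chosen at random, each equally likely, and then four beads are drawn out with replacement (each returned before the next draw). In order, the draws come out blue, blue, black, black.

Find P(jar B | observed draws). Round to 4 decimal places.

0.6796

For each hypothesis, P(data | H) works out to: P(data | jar A) = (3/12)(3/12)(6/12)(6/12) = 0.015625; P(data | jar B) = (7/12)(7/12)(4/12)(4/12) = 0.037809; P(data | jar C) = (1/8)(1/8)(3/8)(3/8) = 0.0021973.
Weighting by the prior gives 1/3 · 0.015625 = 0.0052083, 1/3 · 0.037809 = 0.012603, 1/3 · 0.0021973 = 0.00073242; these sum to 0.018544.
By Bayes' rule, P(jar B | data) = (0.012603) / (0.018544) = 0.67963.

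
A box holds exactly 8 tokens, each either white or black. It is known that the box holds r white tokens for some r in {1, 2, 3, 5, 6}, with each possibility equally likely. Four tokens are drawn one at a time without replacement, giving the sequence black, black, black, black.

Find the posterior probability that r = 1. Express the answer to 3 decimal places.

Compute the likelihood of the observed sequence for each case: P(data | r = 1) = (7/8)(6/7)(5/6)(4/5) = 1/2; P(data | r = 2) = (6/8)(5/7)(4/6)(3/5) = 3/14; P(data | r = 3) = (5/8)(4/7)(3/6)(2/5) = 1/14; P(data | r = 5) = (3/8)(2/7)(1/6)(0/5) = 0; P(data | r = 6) = (2/8)(1/7)(0/6) = 0.
Weighting by the prior gives 1/5 · 1/2 = 1/10, 1/5 · 3/14 = 3/70, 1/5 · 1/14 = 1/70, 1/5 · 0 = 0, 1/5 · 0 = 0; these sum to 11/70.
By Bayes' rule, P(r = 1 | data) = (1/10) / (11/70) = 7/11.

0.636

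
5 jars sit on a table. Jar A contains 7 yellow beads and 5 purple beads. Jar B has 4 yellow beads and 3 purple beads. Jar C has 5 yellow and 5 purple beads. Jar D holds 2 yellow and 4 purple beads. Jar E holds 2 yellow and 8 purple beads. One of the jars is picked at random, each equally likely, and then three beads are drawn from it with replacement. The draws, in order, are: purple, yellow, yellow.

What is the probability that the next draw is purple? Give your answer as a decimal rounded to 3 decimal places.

0.500

Under each hypothesis, the probability of the observed sequence is: P(data | jar A) = (5/12)(7/12)(7/12) = 0.14178; P(data | jar B) = (3/7)(4/7)(4/7) = 0.13994; P(data | jar C) = (5/10)(5/10)(5/10) = 0.125; P(data | jar D) = (4/6)(2/6)(2/6) = 0.074074; P(data | jar E) = (8/10)(2/10)(2/10) = 0.032.
The prior-weighted likelihoods are 1/5 · 0.14178 = 0.028356, 1/5 · 0.13994 = 0.027988, 1/5 · 0.125 = 0.025, 1/5 · 0.074074 = 0.014815, 1/5 · 0.032 = 0.0064; these sum to 0.10256.
Normalising, the posterior is P(jar A | data) = 0.27649, P(jar B | data) = 0.2729, P(jar C | data) = 0.24376, P(jar D | data) = 0.14445, P(jar E | data) = 0.062403.
Averaging over the posterior, P(purple next | data) = (5/12)(0.27649) + (3/7)(0.2729) + (1/2)(0.24376) + (2/3)(0.14445) + (4/5)(0.062403) = 0.50026.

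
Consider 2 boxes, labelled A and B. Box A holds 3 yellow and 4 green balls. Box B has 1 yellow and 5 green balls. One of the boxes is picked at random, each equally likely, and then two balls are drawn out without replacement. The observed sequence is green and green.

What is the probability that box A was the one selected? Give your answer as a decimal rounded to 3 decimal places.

The likelihood of the observed sequence under each hypothesis: P(data | box A) = (4/7)(3/6) = 2/7; P(data | box B) = (5/6)(4/5) = 2/3.
Weighting by the prior gives 1/2 · 2/7 = 1/7, 1/2 · 2/3 = 1/3; these sum to 10/21.
Hence P(box A | data) = (1/7) / (10/21) = 3/10.

0.300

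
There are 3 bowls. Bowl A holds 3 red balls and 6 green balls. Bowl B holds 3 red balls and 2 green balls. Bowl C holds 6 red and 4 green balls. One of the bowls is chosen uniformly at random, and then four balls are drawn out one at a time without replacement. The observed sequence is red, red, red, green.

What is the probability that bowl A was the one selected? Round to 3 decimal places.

For each hypothesis, P(data | H) works out to: P(data | bowl A) = (3/9)(2/8)(1/7)(6/6) = 1/84; P(data | bowl B) = (3/5)(2/4)(1/3)(2/2) = 1/10; P(data | bowl C) = (6/10)(5/9)(4/8)(4/7) = 2/21.
The prior-weighted likelihoods are 1/3 · 1/84 = 1/252, 1/3 · 1/10 = 1/30, 1/3 · 2/21 = 2/63; these sum to 29/420.
By Bayes' rule, P(bowl A | data) = (1/252) / (29/420) = 5/87.

0.057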